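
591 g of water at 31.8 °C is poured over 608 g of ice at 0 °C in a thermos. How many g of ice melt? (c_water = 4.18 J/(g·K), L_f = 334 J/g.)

m_melted ≈ 235 g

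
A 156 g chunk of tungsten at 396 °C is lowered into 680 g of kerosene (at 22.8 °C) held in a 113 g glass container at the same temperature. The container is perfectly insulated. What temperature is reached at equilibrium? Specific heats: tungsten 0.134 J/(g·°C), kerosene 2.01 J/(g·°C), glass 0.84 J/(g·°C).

T_f ≈ 28.1 °C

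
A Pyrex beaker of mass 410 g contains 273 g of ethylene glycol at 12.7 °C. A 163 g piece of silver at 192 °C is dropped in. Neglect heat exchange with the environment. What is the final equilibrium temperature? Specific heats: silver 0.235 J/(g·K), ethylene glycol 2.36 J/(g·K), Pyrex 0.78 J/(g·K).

Let T be the final temperature. ΣQ_i = 0:
163*0.235*(T − 192) + 273*2.36*(T − 12.7) + 410*0.78*(T − 12.7) = 0
38.3(T − 192) + 644.28(T − 12.7) + 319.8(T − 12.7) = 0
(38.3 + 644.28 + 319.8) T = 38.3*192 + 644.28*12.7 + 319.8*12.7
T = 19598/1002.4 ≈ 19.55 °C

T_f ≈ 19.6 °C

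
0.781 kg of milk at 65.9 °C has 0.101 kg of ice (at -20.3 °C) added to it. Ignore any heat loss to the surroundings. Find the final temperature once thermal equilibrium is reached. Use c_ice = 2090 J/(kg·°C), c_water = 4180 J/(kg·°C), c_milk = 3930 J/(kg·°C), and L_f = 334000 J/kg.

T_f ≈ 47.0 °C

Energy conservation, ΣQ = 0:
warm ice to 0 °C: 0.101·2090·(0 − (-20.3)) = 4285.1; melt ice: 0.101·334000 = 33734; warm the meltwater: 422.18 T; milk cools: 0.781·3930·(T − 65.9) = 3069.3(T − 65.9)
3491.5 T = 202269 − 38019 = 164250
T ≈ 47.04 °C (positive, so assuming full melt was valid).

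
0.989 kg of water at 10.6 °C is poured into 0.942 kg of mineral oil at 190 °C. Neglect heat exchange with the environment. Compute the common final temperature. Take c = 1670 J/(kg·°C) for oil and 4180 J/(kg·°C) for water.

T_f ≈ 60.1 °C

Energy conservation, ΣQ = 0:
0.942×1670×(T − 190) + 0.989×4180×(T − 10.6) = 0
1573.1(T − 190) + 4134(T − 10.6) = 0
5707.2 T = 342717
T = 342717 / 5707.2 = 60.1 °C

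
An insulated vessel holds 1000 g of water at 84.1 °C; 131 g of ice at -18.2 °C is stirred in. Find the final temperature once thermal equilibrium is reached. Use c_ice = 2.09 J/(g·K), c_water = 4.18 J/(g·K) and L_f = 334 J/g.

T_f ≈ 64.0 °C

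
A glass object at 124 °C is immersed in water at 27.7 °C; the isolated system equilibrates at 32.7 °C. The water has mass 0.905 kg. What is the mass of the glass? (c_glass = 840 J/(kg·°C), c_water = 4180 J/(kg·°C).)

m ≈ 0.247 kg

Let T be the final temperature. ΣQ_i = 0:
m·840·(32.7 − 124) + 0.905·4180·(32.7 − 27.7) = 0
-76692 m = -18915
m = -18915/-76692 ≈ 0.2466 kg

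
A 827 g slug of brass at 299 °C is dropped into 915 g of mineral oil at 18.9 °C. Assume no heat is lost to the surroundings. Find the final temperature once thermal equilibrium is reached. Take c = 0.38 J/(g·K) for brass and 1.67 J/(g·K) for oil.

T_f ≈ 66.7 °C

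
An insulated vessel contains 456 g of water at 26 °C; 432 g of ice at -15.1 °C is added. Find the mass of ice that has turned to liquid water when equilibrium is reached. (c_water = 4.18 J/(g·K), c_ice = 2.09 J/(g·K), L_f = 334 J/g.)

m_melted ≈ 108 g

Heat available from the water dropping to 0 °C: 456·4.18·26 = 49558 J.
Of that, 432·2.09·15.1 = 13633 J goes to bring the ice to 0 °C, leaving 35925 J.
Melting all 432 g of ice would need 432·334 = 144288 J.
Since 35925 < 144288 J, not all the ice melts; equilibrium is at 0 °C.
m_melted·334 = 35925  ⇒  m_melted ≈ 107.6 g.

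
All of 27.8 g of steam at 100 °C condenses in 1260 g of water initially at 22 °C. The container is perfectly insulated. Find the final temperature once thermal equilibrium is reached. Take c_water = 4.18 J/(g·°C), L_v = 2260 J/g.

Let T be the final temperature. ΣQ_i = 0:
latent heat released on condensation: 27.8×2260 = 62828
  condensed water 100 °C→T: 116.2(T − 100)
  water warms: 1260×4.18×(T − 22) = 5266.8(T − 22)
5383 T = 62828 + 11620 + 115870 = 190318
T ≈ 35.36 °C, under the boiling point, so the assumption holds.

T_f ≈ 35.4 °C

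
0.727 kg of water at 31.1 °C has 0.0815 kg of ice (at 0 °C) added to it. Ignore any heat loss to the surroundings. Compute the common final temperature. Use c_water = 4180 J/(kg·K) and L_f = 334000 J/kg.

T_f ≈ 19.9 °C

Taking heat into each body as positive, Σ m c ΔT = 0:
fusion: m_ice L_f = 0.0815×334000 = 27221
  meltwater 0→T: 0.0815×4180×T = 340.67 T
  water: 3038.9(T − 31.1)
3379.5 T = 94509 − 27221 = 67288
T ≈ 19.91 °C (positive, so assuming full melt was valid).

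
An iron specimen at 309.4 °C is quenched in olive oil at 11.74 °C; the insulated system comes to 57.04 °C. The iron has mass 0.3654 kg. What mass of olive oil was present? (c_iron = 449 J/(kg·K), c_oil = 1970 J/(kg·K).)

m ≈ 0.464 kg

|Q_iron| = |Q_oil|:
0.3654×449×(309.4 − 57.04) = m×1970×(57.04 − 11.74)
89241 m = 41403  ⇒  m ≈ 0.4639 kg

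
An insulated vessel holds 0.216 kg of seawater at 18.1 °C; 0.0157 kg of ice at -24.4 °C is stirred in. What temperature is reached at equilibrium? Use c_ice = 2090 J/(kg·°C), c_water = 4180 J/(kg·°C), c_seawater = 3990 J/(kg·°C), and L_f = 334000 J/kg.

T_f ≈ 10.3 °C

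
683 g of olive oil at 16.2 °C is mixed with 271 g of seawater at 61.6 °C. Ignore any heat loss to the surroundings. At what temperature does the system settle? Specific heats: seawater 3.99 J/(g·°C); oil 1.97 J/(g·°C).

T_f ≈ 36.4 °C

Net heat exchanged in the isolated system is zero:
271*3.99*(T − 61.6) + 683*1.97*(T − 16.2) = 0
(1081.3 + 1345.5) T = 1081.3*61.6 + 1345.5*16.2
T = 88405 / 2426.8 = 36.4 °C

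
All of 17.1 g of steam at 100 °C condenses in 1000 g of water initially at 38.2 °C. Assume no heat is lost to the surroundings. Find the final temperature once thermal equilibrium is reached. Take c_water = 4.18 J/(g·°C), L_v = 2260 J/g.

T_f ≈ 48.3 °C

Net heat exchanged in the isolated system is zero:
steam→water at 100 °C releases m L_v = 17.1·2260 = 38646
  condensed water 100 °C→T: 71.48(T − 100)
  original water: 4180(T − 38.2)
4251.5 T = 38646 + 7147.8 + 159676 = 205470
T ≈ 48.33 °C, under the boiling point, so the assumption holds.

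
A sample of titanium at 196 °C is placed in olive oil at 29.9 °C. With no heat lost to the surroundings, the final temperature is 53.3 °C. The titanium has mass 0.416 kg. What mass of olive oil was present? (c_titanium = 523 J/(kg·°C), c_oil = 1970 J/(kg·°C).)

m ≈ 0.673 kg

Heat lost by the titanium = heat gained by the oil:
0.416·523·(196 − 53.3) = m·1970·(53.3 − 29.9)
46098 m = 31047  ⇒  m ≈ 0.6735 kg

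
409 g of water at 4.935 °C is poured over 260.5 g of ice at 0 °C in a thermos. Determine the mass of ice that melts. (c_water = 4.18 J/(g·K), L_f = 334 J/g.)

m_melted ≈ 25.3 g

Heat available from the water dropping to 0 °C: 409·4.18·4.935 = 8437 J.
Melting all 260.5 g of ice would need 260.5·334 = 87007 J.
Since 8437 < 87007 J, not all the ice melts; equilibrium is at 0 °C.
m_melt = 8437 / L_f = 25.26 g.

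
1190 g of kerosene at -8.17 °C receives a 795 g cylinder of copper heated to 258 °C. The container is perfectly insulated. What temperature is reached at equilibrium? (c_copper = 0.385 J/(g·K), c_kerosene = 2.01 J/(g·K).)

T_f ≈ 22.0 °C

With ΣQ=0 the equilibrium temperature is the m·c-weighted mean:
T_f = (306.07·258 + 2391.9·(-8.17)) / (306.07 + 2391.9)
    = 59426 / 2698 ≈ 22.03 °C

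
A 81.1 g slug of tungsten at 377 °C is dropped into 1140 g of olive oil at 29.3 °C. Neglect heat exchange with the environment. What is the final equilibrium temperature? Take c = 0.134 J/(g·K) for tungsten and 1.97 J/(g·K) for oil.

T_f ≈ 31.0 °C

Heat gained plus heat lost sum to zero:
81.1*0.134*(T − 377) + 1140*1.97*(T − 29.3) = 0
(10.87 + 2245.8) T = 10.87*377 + 2245.8*29.3
T = 69899/2256.7 ≈ 30.97 °C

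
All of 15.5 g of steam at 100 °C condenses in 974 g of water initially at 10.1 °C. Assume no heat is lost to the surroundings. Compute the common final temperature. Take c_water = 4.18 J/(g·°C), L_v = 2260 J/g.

T_f ≈ 20.0 °C

Setting the total heat transfer to zero:
condense steam: −15.5·2260 = −35030; condensed water 100 °C→T: 64.79(T − 100); original water: 4071.3(T − 10.1)
4136.1 T = 35030 + 6479 + 41120 = 82629
T ≈ 19.98 °C, under the boiling point, so the assumption holds.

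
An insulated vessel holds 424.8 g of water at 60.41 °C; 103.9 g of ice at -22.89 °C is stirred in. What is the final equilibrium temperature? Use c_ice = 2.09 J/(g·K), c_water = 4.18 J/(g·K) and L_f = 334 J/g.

T_f ≈ 30.6 °C

Net heat exchanged in the isolated system is zero:
warm ice to 0 °C: 103.9·2.09·(0 − (-22.89)) = 4970.6
  fusion: m_ice L_f = 103.9·334 = 34703
  warm the meltwater: 434.3 T
  water: 1775.7(T − 60.41)
2210 T = 107268 − 39673 = 67595
T ≈ 30.59 °C (positive, so assuming full melt was valid).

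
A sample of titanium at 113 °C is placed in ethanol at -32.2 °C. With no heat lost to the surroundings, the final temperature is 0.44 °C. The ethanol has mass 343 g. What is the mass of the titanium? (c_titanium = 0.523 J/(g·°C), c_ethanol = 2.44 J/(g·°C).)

Setting the total heat transfer to zero:
m·0.523·(0.44 − 113) + 343·2.44·(0.44 − (-32.2)) = 0
-58.87 m = -27317
m = -27317/-58.87 ≈ 464 g

m ≈ 464 g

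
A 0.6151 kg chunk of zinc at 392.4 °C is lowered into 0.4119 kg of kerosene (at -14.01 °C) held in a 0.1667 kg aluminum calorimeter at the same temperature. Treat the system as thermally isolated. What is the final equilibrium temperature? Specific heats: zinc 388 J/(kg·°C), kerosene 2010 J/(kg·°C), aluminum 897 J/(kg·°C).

T_f ≈ 65.7 °C

With ΣQ=0 the equilibrium temperature is the m·c-weighted mean:
T_f = (238.66·392.4 + 827.92·(-14.01) + 149.53·(-14.01)) / (238.66 + 827.92 + 149.53)
    = 79956 / 1216.1 ≈ 65.75 °C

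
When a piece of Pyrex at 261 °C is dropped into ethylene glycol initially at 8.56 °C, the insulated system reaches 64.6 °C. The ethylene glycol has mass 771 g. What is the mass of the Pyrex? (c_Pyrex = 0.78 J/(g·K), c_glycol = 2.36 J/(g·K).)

Heat gained plus heat lost sum to zero:
m×0.78×(64.6 − 261) + 771×2.36×(64.6 − 8.56) = 0
-153.19 m = -101968
m = -101968/-153.19 ≈ 665.6 g

m ≈ 666 g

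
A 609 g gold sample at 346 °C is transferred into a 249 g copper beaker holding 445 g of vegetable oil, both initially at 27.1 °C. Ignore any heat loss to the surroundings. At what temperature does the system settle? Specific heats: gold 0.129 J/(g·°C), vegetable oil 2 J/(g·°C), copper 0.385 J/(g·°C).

T_f ≈ 50.6 °C

Energy conservation, ΣQ = 0:
609·0.129·(T − 346) + 445·2·(T − 27.1) + 249·0.385·(T − 27.1) = 0
(78.56 + 890 + 95.87) T = 78.56·346 + 890·27.1 + 95.87·27.1
T ≈ 50.64 °C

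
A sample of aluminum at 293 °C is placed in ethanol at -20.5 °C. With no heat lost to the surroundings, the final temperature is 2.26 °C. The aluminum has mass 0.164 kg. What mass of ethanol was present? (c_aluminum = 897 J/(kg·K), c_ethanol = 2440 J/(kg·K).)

m ≈ 0.77 kg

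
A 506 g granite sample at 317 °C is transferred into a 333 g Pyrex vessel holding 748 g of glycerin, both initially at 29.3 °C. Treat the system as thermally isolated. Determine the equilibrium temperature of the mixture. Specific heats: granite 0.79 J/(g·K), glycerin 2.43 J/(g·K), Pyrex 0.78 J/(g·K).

T_f ≈ 75.7 °C

Net heat exchanged in the isolated system is zero:
506×0.79×(T − 317) + 748×2.43×(T − 29.3) + 333×0.78×(T − 29.3) = 0
399.74(T − 317) + 1817.6(T − 29.3) + 259.74(T − 29.3) = 0
2477.1 T = 187585
T = 187585/2477.1 ≈ 75.73 °C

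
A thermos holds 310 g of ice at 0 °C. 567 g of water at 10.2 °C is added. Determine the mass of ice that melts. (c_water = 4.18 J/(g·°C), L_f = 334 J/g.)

m_melted ≈ 72.4 g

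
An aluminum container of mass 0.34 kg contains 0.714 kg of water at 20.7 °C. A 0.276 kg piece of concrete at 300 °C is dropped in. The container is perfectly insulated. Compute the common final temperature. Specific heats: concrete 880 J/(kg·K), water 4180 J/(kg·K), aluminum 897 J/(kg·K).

T_f ≈ 39.9 °C

Energy conservation, ΣQ = 0:
0.276·880·(T − 300) + 0.714·4180·(T − 20.7) + 0.34·897·(T − 20.7) = 0
242.88(T − 300) + 2984.5(T − 20.7) + 304.98(T − 20.7) = 0
(242.88 + 2984.5 + 304.98) T = 242.88·300 + 2984.5·20.7 + 304.98·20.7
T = 140957/3532.4 ≈ 39.90 °C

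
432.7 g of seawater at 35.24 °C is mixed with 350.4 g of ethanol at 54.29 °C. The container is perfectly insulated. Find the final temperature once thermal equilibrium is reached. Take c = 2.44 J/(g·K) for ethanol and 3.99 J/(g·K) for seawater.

With ΣQ=0 the equilibrium temperature is the m·c-weighted mean:
T_f = (854.98*54.29 + 1726.5*35.24) / (854.98 + 1726.5)
    = 107258 / 2581.4 ≈ 41.55 °C

T_f ≈ 41.5 °C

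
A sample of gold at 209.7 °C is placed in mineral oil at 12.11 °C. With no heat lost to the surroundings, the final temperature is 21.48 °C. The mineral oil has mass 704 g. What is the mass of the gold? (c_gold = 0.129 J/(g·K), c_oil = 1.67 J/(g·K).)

m ≈ 454 g

|Q_gold| = |Q_oil|:
m·0.129·(209.7 − 21.48) = 704·1.67·(21.48 − 12.11)
24.28 m = 11016  ⇒  m ≈ 453.7 g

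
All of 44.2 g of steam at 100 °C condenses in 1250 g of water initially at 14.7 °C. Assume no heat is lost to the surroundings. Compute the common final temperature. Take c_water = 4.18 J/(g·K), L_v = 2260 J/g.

T_f ≈ 36.1 °C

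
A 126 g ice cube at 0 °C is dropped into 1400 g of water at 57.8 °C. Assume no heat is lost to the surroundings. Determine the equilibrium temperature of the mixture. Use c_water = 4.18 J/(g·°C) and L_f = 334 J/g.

T_f ≈ 46.4 °C

Conservation of energy gives ΣQ = 0:
melt ice: 126×334 = 42084
  meltwater 0→T: 126×4.18×T = 526.68 T
  water cools: 1400×4.18×(T − 57.8) = 5852(T − 57.8)
6378.7 T = 338246 − 42084 = 296162
T ≈ 46.43 °C (positive, so assuming full melt was valid).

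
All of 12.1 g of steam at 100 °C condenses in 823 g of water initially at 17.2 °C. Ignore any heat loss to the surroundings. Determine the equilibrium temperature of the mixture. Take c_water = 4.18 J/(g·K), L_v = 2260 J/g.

T_f ≈ 26.2 °C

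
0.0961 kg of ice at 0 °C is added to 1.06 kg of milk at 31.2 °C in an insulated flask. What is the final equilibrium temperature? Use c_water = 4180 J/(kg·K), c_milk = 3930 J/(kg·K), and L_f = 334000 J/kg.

Let T be the final temperature. ΣQ_i = 0:
melt ice: 0.0961·334000 = 32097; meltwater 0→T: 0.0961·4180·T = 401.7 T; milk cools: 1.06·3930·(T − 31.2) = 4165.8(T − 31.2)
4567.5 T = 129973 − 32097 = 97876
T ≈ 21.43 °C — above 0 °C, consistent with complete melting.

T_f ≈ 21.4 °C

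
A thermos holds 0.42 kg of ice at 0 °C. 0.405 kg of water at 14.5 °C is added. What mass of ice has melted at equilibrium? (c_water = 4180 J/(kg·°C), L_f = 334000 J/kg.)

m_melted ≈ 0.0735 kg

Water can give up m c ΔT = 0.405×4180×14.5 = 24547 J before reaching 0 °C.
Melting all 0.42 kg of ice would need 0.42×334000 = 140280 J.
Since 24547 < 140280 J, not all the ice melts; equilibrium is at 0 °C.
m_melt = 24547 / L_f = 0.07349 kg.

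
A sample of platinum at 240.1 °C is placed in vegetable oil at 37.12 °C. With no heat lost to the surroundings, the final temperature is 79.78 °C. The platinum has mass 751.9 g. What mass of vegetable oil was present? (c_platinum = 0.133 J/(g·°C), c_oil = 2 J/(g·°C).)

m ≈ 188 g

Heat lost by the platinum = heat gained by the oil:
751.9×0.133×(240.1 − 79.78) = m×2×(79.78 − 37.12)
85.32 m = 16032  ⇒  m ≈ 187.9 g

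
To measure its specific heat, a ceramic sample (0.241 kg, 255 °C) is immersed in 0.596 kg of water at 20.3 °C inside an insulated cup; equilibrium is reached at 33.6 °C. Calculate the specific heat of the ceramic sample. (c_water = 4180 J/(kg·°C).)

m_s c (T_s − T_f) = m_water c_water (T_f − T_0):
0.241·c·(255 − 33.6) = 0.596·4180·(33.6 − 20.3)
53.36 c = 33134  ⇒  c ≈ 621 J/(kg·°C)

c ≈ 621 J/(kg·°C)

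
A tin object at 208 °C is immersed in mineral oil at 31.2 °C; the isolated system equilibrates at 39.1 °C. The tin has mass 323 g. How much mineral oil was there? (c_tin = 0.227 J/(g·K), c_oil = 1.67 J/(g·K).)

m ≈ 939 g

|Q_tin| = |Q_oil|:
323×0.227×(208 − 39.1) = m×1.67×(39.1 − 31.2)
13.19 m = 12384  ⇒  m ≈ 938.7 g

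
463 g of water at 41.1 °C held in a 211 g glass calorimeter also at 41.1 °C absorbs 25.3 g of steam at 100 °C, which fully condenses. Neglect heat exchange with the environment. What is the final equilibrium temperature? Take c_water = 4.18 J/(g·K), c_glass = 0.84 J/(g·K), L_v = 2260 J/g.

Setting the total heat transfer to zero:
condense steam: −25.3·2260 = −57178; condensed water 100 °C→T: 105.75(T − 100); water warms: 463·4.18·(T − 41.1) = 1935.3(T − 41.1); cup: 177.24(T − 41.1)
2218.3 T = 57178 + 10575 + 86827 = 154580
T ≈ 69.68 °C — below 100 °C, confirming all the steam condensed.

T_f ≈ 69.7 °C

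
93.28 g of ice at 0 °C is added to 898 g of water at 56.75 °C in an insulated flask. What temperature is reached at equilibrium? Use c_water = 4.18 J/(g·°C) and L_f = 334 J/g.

Energy conservation, ΣQ = 0:
fusion: m_ice L_f = 93.28×334 = 31156; meltwater 0→T: 93.28×4.18×T = 389.91 T; water cools: 898×4.18×(T − 56.75) = 3753.6(T − 56.75)
4143.6 T = 213019 − 31156 = 181864
T ≈ 43.89 °C — above 0 °C, consistent with complete melting.

T_f ≈ 43.9 °C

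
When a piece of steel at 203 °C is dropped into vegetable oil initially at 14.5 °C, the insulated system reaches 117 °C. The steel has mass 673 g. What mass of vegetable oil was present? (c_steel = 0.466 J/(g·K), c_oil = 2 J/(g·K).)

m ≈ 132 g

Net heat exchanged in the isolated system is zero:
673·0.466·(117 − 203) + m·2·(117 − 14.5) = 0
205 m = 26971
m = 26971/205 ≈ 131.6 g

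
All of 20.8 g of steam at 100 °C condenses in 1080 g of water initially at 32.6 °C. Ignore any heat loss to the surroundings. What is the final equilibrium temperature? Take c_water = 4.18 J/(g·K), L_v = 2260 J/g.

Energy conservation, ΣQ = 0:
latent heat released on condensation: 20.8·2260 = 47008; condensed water 100 °C→T: 86.94(T − 100); water warms: 1080·4.18·(T − 32.6) = 4514.4(T − 32.6)
4601.3 T = 47008 + 8694.4 + 147169 = 202872
T ≈ 44.09 °C, under the boiling point, so the assumption holds.

T_f ≈ 44.1 °C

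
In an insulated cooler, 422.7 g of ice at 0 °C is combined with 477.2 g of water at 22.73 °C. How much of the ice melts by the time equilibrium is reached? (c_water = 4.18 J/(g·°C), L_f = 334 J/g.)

Cooling the water to 0 °C releases 477.2·4.18·22.73 = 45339 J.
Fully melting the ice requires m_ice L_f = 422.7·334 = 141182 J.
Since 45339 < 141182 J, not all the ice melts; equilibrium is at 0 °C.
Mass melted = 45339/334 ≈ 135.7 g.

m_melted ≈ 136 g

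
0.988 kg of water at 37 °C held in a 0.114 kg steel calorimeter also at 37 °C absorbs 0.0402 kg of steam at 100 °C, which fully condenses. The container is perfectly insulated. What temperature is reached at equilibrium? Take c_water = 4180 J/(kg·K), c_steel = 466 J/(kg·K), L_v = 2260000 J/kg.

T_f ≈ 60.3 °C

Let T be the final temperature. ΣQ_i = 0:
steam→water at 100 °C releases m L_v = 0.0402×2260000 = 90852; condensate cools 100→T: 0.0402×4180×(T − 100) = 168.04(T − 100); original water: 4129.8(T − 37); cup: 53.12(T − 37)
4351 T = 90852 + 16804 + 154770 = 262425
T ≈ 60.31 °C, under the boiling point, so the assumption holds.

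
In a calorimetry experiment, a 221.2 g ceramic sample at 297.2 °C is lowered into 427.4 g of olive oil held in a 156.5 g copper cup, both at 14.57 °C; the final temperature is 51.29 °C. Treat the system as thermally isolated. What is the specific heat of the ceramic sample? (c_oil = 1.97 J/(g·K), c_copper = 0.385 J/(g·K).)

Let T be the final temperature. ΣQ_i = 0:
221.2×c×(51.29 − 297.2) + 427.4×1.97×(51.29 − 14.57) + 156.5×0.385×(51.29 − 14.57) = 0
-54395 c = -33130
c = -33130/-54395 ≈ 0.6091 J/(g·K)

c ≈ 0.609 J/(g·K)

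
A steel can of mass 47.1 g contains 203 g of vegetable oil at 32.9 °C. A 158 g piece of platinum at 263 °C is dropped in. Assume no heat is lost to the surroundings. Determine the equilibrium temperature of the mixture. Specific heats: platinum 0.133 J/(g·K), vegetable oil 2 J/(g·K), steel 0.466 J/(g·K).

T_f ≈ 43.7 °C

T_f = Σ m_i c_i T_i / Σ m_i c_i:
T_f = (21.01*263 + 406*32.9 + 21.95*32.9) / (21.01 + 406 + 21.95)
    = 19606 / 448.96 ≈ 43.67 °C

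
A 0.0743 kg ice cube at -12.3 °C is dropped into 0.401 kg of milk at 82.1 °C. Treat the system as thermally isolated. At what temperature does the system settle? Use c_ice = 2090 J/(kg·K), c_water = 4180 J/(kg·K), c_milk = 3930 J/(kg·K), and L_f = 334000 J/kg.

Net heat exchanged in the isolated system is zero:
ice -12.3→0 °C: 0.0743·2090·12.3 = 1910; latent heat to melt: 0.0743·334000 = 24816; meltwater 0→T: 0.0743·4180·T = 310.57 T; milk: 1575.9(T − 82.1)
1886.5 T = 129384 − 26726 = 102658
T ≈ 54.42 °C. Since T > 0 °C, the all-ice-melts assumption holds.

T_f ≈ 54.4 °C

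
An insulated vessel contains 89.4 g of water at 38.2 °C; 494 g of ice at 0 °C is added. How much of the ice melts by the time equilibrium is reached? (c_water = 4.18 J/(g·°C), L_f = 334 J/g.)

Heat available from the water dropping to 0 °C: 89.4×4.18×38.2 = 14275 J.
Melting all 494 g of ice would need 494×334 = 164996 J.
Since 14275 < 164996 J, not all the ice melts; equilibrium is at 0 °C.
m_melt = 14275 / L_f = 42.74 g.

m_melted ≈ 42.7 g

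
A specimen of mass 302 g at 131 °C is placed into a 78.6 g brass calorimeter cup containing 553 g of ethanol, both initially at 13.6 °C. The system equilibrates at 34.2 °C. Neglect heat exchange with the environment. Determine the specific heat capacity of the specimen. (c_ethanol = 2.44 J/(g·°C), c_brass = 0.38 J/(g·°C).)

Net heat exchanged in the isolated system is zero:
302×c×(34.2 − 131) + 553×2.44×(34.2 − 13.6) + 78.6×0.38×(34.2 − 13.6) = 0
-29234 c = -28411
c = -28411/-29234 ≈ 0.9719 J/(g·°C)

c ≈ 0.972 J/(g·°C)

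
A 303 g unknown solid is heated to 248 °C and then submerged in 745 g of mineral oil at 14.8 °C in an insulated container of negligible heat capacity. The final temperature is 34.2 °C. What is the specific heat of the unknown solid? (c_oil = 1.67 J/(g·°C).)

Taking heat into each body as positive, Σ m c ΔT = 0:
303·c·(34.2 − 248) + 745·1.67·(34.2 − 14.8) = 0
-64781 c = -24137
c = -24137/-64781 ≈ 0.3726 J/(g·°C)

c ≈ 0.373 J/(g·°C)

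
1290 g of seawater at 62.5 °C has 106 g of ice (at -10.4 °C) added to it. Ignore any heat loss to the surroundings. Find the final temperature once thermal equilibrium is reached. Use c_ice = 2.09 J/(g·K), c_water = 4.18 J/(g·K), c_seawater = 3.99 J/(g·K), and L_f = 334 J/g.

Conservation of energy gives ΣQ = 0:
ice -10.4→0 °C: 106×2.09×10.4 = 2304; latent heat to melt: 106×334 = 35404; meltwater 0→T: 106×4.18×T = 443.08 T; seawater: 5147.1(T − 62.5)
5590.2 T = 321694 − 37708 = 283986
T ≈ 50.80 °C. Since T > 0 °C, the all-ice-melts assumption holds.

T_f ≈ 50.8 °C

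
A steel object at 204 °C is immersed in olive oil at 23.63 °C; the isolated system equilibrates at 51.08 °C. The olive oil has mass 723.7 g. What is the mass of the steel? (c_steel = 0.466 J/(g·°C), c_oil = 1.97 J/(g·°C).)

Heat gained plus heat lost sum to zero:
m·0.466·(51.08 − 204) + 723.7·1.97·(51.08 − 23.63) = 0
-71.26 m = -39135
m = -39135/-71.26 ≈ 549.2 g

m ≈ 549 g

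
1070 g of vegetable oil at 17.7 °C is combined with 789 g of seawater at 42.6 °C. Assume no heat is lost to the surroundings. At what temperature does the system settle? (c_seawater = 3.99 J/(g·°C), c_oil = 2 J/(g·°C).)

T_f ≈ 32.5 °C

Conservation of energy gives ΣQ = 0:
789*3.99*(T − 42.6) + 1070*2*(T − 17.7) = 0
3148.1(T − 42.6) + 2140(T − 17.7) = 0
(3148.1 + 2140) T = 3148.1*42.6 + 2140*17.7
T ≈ 32.52 °C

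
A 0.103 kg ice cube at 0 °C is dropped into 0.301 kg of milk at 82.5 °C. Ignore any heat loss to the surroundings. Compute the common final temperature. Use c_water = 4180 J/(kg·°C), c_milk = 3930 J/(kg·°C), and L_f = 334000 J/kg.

Energy balance with sensible and latent terms:
melt ice: 0.103·334000 = 34402; warm the meltwater: 430.54 T; milk: 1182.9(T − 82.5)
1613.5 T = 97592 − 34402 = 63190
T ≈ 39.16 °C — above 0 °C, consistent with complete melting.

T_f ≈ 39.2 °C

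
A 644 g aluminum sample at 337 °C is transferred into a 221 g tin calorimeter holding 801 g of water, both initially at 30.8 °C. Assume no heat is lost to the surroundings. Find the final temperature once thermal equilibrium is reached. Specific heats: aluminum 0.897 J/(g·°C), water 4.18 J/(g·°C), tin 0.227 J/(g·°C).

Net heat exchanged in the isolated system is zero:
644*0.897*(T − 337) + 801*4.18*(T − 30.8) + 221*0.227*(T − 30.8) = 0
3976 T = 299343
T = 299343 / 3976 = 75.3 °C

T_f ≈ 75.3 °C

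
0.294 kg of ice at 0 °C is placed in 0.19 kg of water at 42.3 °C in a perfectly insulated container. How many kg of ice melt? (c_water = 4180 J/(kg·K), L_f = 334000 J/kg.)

Heat available from the water dropping to 0 °C: 0.19·4180·42.3 = 33595 J.
Fully melting the ice requires m_ice L_f = 0.294·334000 = 98196 J.
Since 33595 < 98196 J, not all the ice melts; equilibrium is at 0 °C.
Mass melted = 33595/334000 ≈ 0.1006 kg.

m_melted ≈ 0.101 kg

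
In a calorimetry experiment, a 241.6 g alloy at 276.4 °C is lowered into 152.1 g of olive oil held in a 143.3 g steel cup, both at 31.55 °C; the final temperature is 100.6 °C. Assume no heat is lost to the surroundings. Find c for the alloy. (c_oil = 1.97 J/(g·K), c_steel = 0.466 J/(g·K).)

Setting the total heat transfer to zero:
241.6·c·(100.6 − 276.4) + 152.1·1.97·(100.6 − 31.55) + 143.3·0.466·(100.6 − 31.55) = 0
-42473 c = -25301
c = -25301/-42473 ≈ 0.5957 J/(g·K)

c ≈ 0.596 J/(g·K)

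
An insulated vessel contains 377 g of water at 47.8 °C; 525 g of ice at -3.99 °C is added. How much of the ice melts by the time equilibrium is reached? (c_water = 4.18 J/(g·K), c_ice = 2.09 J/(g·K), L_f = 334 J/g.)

m_melted ≈ 212 g

Water can give up m c ΔT = 377·4.18·47.8 = 75326 J before reaching 0 °C.
Warming the ice to 0 °C takes 525·2.09·3.99 = 4378 J, leaving 70948 J for melting.
Fully melting the ice requires m_ice L_f = 525·334 = 175350 J.
70948 J < 175350 J, so only part of the ice melts and the system sits at 0 °C.
Mass melted = 70948/334 ≈ 212.4 g.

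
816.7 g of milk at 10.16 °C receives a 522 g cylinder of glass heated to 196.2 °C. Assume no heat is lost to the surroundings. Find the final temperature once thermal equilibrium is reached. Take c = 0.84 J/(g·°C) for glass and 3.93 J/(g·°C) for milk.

T_f ≈ 32.5 °C

Setting the total heat transfer to zero:
522*0.84*(T − 196.2) + 816.7*3.93*(T − 10.16) = 0
438.48(T − 196.2) + 3209.6(T − 10.16) = 0
3648.1 T = 118640
T ≈ 32.52 °C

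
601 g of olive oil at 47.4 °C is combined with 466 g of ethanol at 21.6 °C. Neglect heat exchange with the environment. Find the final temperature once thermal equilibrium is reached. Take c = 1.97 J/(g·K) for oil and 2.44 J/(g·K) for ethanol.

T_f = Σ m_i c_i T_i / Σ m_i c_i:
T_f = (1184*47.4 + 1137*21.6) / (1184 + 1137)
    = 80680 / 2321 ≈ 34.76 °C

T_f ≈ 34.8 °C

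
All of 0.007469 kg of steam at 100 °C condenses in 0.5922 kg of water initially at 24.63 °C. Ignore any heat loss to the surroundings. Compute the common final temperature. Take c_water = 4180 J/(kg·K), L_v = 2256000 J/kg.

T_f ≈ 32.3 °C

Let T be the final temperature. ΣQ_i = 0:
condense steam: −0.007469·2256000 = −16850; condensed water 100 °C→T: 31.22(T − 100); original water: 2475.4(T − 24.63)
2506.6 T = 16850 + 3122 + 60969 = 80941
T ≈ 32.29 °C — below 100 °C, confirming all the steam condensed.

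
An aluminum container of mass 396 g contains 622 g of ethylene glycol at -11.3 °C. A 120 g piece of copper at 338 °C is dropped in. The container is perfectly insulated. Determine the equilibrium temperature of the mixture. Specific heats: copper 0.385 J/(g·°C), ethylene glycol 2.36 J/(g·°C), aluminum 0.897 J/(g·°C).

T_f ≈ -2.7 °C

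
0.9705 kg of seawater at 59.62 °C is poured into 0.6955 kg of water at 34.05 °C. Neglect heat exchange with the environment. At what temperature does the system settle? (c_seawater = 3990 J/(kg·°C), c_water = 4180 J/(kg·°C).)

Setting the total heat transfer to zero:
0.9705×3990×(T − 59.62) + 0.6955×4180×(T − 34.05) = 0
3872.3(T − 59.62) + 2907.2(T − 34.05) = 0
6779.5 T = 329856
T = 329856/6779.5 ≈ 48.66 °C

T_f ≈ 48.7 °C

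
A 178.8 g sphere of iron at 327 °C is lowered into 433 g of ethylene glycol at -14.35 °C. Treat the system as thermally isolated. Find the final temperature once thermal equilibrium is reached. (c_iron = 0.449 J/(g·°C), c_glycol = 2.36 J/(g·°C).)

T_f ≈ 10.5 °C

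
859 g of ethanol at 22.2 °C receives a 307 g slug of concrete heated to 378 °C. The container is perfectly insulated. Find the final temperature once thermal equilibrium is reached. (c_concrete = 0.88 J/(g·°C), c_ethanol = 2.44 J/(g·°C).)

T_f ≈ 62.8 °C

Taking heat into each body as positive, Σ m c ΔT = 0:
307*0.88*(T − 378) + 859*2.44*(T − 22.2) = 0
270.16(T − 378) + 2096(T − 22.2) = 0
(270.16 + 2096) T = 270.16*378 + 2096*22.2
T = 148651/2366.1 ≈ 62.82 °C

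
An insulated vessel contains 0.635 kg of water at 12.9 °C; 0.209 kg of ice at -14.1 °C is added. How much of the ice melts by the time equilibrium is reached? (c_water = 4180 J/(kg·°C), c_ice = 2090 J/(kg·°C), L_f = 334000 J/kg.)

Cooling the water to 0 °C releases 0.635·4180·12.9 = 34240 J.
Of that, 0.209·2090·14.1 = 6159 J goes to bring the ice to 0 °C, leaving 28081 J.
To melt every bit of ice: 0.209·334000 = 69806 J.
Since 28081 < 69806 J, not all the ice melts; equilibrium is at 0 °C.
m_melt = 28081 / L_f = 0.08408 kg.

m_melted ≈ 0.0841 kg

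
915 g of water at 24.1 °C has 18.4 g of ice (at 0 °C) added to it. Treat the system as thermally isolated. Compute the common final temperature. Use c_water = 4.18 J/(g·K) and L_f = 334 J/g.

T_f ≈ 22.0 °C

Conservation of energy gives ΣQ = 0:
melt ice: 18.4×334 = 6145.6; meltwater 0→T: 18.4×4.18×T = 76.91 T; water: 3824.7(T − 24.1)
3901.6 T = 92175 − 6145.6 = 86030
T ≈ 22.05 °C. Since T > 0 °C, the all-ice-melts assumption holds.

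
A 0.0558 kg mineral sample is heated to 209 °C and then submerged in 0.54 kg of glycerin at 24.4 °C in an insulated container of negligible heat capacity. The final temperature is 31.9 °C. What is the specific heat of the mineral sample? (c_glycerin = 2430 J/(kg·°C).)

Heat lost by the mineral sample = heat gained by the glycerin:
0.0558×c×(209 − 31.9) = 0.54×2430×(31.9 − 24.4)
9.882 c = 9841.5  ⇒  c ≈ 995.9 J/(kg·°C)

c ≈ 996 J/(kg·°C)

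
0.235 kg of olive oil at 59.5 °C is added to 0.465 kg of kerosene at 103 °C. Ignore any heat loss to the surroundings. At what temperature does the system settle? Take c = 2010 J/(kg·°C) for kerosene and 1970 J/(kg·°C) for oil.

T_f ≈ 88.6 °C

Heat gained plus heat lost sum to zero:
0.465*2010*(T − 103) + 0.235*1970*(T − 59.5) = 0
934.65(T − 103) + 462.95(T − 59.5) = 0
1397.6 T = 123814
T = 123814/1397.6 ≈ 88.59 °C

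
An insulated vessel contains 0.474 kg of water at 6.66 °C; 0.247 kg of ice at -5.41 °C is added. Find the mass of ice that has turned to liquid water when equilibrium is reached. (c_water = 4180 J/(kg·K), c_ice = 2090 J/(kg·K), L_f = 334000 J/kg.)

Water can give up m c ΔT = 0.474·4180·6.66 = 13196 J before reaching 0 °C.
Of that, 0.247·2090·5.41 = 2792.8 J goes to bring the ice to 0 °C, leaving 10403 J.
Fully melting the ice requires m_ice L_f = 0.247·334000 = 82498 J.
Since 10403 < 82498 J, not all the ice melts; equilibrium is at 0 °C.
Mass melted = 10403/334000 ≈ 0.03115 kg.

m_melted ≈ 0.0311 kg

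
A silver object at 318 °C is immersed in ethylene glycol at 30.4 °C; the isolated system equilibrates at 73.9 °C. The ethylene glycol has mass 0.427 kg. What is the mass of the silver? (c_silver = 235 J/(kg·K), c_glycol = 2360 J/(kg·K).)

Conservation of energy gives ΣQ = 0:
m×235×(73.9 − 318) + 0.427×2360×(73.9 − 30.4) = 0
-57364 m = -43836
m = -43836/-57364 ≈ 0.7642 kg

m ≈ 0.764 kg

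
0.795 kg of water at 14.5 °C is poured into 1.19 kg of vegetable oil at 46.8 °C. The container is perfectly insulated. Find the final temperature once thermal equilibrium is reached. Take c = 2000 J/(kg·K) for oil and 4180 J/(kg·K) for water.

T_f ≈ 28.0 °C

Heat lost by the oil equals heat gained by the water:
1.19*2000*(46.8 − T) = 0.795*4180*(T − 14.5)
2380(46.8 − T) = 3323.1(T − 14.5)
5703.1 T = 159569  ⇒  T ≈ 27.98 °C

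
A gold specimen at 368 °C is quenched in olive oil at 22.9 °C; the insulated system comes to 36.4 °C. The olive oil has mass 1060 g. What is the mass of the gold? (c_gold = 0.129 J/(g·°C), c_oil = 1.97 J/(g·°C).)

Heat lost by the gold = heat gained by the oil:
m·0.129·(368 − 36.4) = 1060·1.97·(36.4 − 22.9)
42.78 m = 28191  ⇒  m ≈ 659 g

m ≈ 659 g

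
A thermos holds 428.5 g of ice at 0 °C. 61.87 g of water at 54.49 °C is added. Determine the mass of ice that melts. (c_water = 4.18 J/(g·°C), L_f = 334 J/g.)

m_melted ≈ 42.2 g

Water can give up m c ΔT = 61.87·4.18·54.49 = 14092 J before reaching 0 °C.
Fully melting the ice requires m_ice L_f = 428.5·334 = 143119 J.
Since 14092 < 143119 J, not all the ice melts; equilibrium is at 0 °C.
m_melted·334 = 14092  ⇒  m_melted ≈ 42.19 g.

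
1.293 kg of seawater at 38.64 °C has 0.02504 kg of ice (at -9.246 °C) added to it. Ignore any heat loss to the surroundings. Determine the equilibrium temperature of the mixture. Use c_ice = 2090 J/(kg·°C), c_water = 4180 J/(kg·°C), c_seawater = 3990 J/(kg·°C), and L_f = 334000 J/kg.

Let T be the final temperature. ΣQ_i = 0:
ice -9.246→0 °C: 0.02504×2090×9.246 = 483.88; latent heat to melt: 0.02504×334000 = 8363.4; warm the meltwater: 104.67 T; seawater: 5159.1(T − 38.64)
5263.7 T = 199346 − 8847.2 = 190499
T ≈ 36.19 °C — above 0 °C, consistent with complete melting.

T_f ≈ 36.2 °C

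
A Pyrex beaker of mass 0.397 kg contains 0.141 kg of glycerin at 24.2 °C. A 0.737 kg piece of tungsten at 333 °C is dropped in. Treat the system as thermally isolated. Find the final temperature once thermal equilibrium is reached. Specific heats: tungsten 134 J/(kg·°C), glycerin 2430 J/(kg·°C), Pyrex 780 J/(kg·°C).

Taking heat into each body as positive, Σ m c ΔT = 0:
0.737·134·(T − 333) + 0.141·2430·(T − 24.2) + 0.397·780·(T − 24.2) = 0
98.76(T − 333) + 342.63(T − 24.2) + 309.66(T − 24.2) = 0
751.05 T = 48672
T ≈ 64.81 °C

T_f ≈ 64.8 °C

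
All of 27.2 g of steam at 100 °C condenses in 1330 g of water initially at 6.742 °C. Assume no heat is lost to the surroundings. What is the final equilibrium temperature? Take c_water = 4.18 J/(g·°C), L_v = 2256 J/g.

T_f ≈ 19.4 °C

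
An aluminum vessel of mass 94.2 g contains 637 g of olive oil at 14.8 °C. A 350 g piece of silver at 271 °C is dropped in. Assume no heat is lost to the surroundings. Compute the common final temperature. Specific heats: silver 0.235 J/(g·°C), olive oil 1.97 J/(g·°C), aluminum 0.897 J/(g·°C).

T_f ≈ 29.6 °C

Heat gained plus heat lost sum to zero:
350×0.235×(T − 271) + 637×1.97×(T − 14.8) + 94.2×0.897×(T − 14.8) = 0
82.25(T − 271) + 1254.9(T − 14.8) + 84.5(T − 14.8) = 0
1421.6 T = 42113
T = 42113 / 1421.6 = 29.6 °C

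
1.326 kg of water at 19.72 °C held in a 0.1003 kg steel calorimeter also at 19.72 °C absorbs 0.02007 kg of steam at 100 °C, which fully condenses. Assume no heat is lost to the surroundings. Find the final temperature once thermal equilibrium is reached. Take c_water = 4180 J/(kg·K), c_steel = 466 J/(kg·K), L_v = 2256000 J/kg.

Conservation of energy gives ΣQ = 0:
condense steam: −0.02007·2256000 = −45278
  condensate cools 100→T: 0.02007·4180·(T − 100) = 83.89(T − 100)
  original water: 5542.7(T − 19.72)
  cup: 46.74(T − 19.72)
5673.3 T = 45278 + 8389.3 + 110223 = 163891
T ≈ 28.89 °C, under the boiling point, so the assumption holds.

T_f ≈ 28.9 °C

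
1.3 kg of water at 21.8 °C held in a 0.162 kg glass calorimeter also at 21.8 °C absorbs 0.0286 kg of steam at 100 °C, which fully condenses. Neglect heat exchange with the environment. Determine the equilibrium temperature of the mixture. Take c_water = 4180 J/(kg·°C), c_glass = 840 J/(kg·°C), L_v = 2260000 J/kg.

Heat gained plus heat lost sum to zero:
steam→water at 100 °C releases m L_v = 0.0286×2260000 = 64636; condensed water 100 °C→T: 119.55(T − 100); water warms: 1.3×4180×(T − 21.8) = 5434(T − 21.8); cup: 136.08(T − 21.8)
5689.6 T = 64636 + 11955 + 121428 = 198019
T ≈ 34.80 °C — below 100 °C, confirming all the steam condensed.

T_f ≈ 34.8 °C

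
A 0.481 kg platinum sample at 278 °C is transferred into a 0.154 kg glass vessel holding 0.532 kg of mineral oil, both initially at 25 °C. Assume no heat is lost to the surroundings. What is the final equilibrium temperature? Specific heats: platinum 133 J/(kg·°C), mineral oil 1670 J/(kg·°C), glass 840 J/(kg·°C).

T_f ≈ 40.0 °C

Heat gained plus heat lost sum to zero:
0.481×133×(T − 278) + 0.532×1670×(T − 25) + 0.154×840×(T − 25) = 0
63.97(T − 278) + 888.44(T − 25) + 129.36(T − 25) = 0
(63.97 + 888.44 + 129.36) T = 63.97×278 + 888.44×25 + 129.36×25
T ≈ 39.96 °C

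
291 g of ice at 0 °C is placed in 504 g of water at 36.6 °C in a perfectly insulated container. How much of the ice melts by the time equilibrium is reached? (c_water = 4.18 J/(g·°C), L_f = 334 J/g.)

Cooling the water to 0 °C releases 504·4.18·36.6 = 77106 J.
Melting all 291 g of ice would need 291·334 = 97194 J.
Since 77106 < 97194 J, not all the ice melts; equilibrium is at 0 °C.
m_melted·334 = 77106  ⇒  m_melted ≈ 230.9 g.

m_melted ≈ 231 g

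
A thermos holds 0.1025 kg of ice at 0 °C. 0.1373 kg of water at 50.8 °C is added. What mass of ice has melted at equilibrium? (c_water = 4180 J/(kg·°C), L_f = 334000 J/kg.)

Cooling the water to 0 °C releases 0.1373·4180·50.8 = 29155 J.
To melt every bit of ice: 0.1025·334000 = 34235 J.
Since 29155 < 34235 J, not all the ice melts; equilibrium is at 0 °C.
Mass melted = 29155/334000 ≈ 0.08729 kg.

m_melted ≈ 0.0873 kg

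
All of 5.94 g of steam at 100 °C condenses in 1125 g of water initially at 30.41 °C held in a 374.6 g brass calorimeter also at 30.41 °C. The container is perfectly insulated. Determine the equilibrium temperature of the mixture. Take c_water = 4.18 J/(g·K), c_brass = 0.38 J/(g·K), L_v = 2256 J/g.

Sum of m c ΔT and latent-heat terms is zero:
condense steam: −5.94×2256 = −13401
  condensate cools 100→T: 5.94×4.18×(T − 100) = 24.83(T − 100)
  water warms: 1125×4.18×(T − 30.41) = 4702.5(T − 30.41)
  cup: 142.35(T − 30.41)
4869.7 T = 13401 + 2482.9 + 147332 = 163215
T ≈ 33.52 °C, under the boiling point, so the assumption holds.

T_f ≈ 33.5 °C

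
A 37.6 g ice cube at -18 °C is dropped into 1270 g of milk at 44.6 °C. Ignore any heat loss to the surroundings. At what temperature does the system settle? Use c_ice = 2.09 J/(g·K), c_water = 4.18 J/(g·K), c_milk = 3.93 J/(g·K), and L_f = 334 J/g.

T_f ≈ 40.5 °C

Taking heat into each body as positive, Σ m c ΔT = 0:
ice -18→0 °C: 37.6×2.09×18 = 1414.5; latent heat to melt: 37.6×334 = 12558; warm the meltwater: 157.17 T; milk cools: 1270×3.93×(T − 44.6) = 4991.1(T − 44.6)
5148.3 T = 222603 − 13973 = 208630
T ≈ 40.52 °C — above 0 °C, consistent with complete melting.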